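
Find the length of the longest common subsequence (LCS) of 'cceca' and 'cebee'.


DP table for LCS of 'cceca' and 'cebee':
       c  e  b  e  e
    0  0  0  0  0  0
  c 0  1  1  1  1  1
  c 0  1  1  1  1  1
  e 0  1  2  2  2  2
  c 0  1  2  2  2  2
  a 0  1  2  2  2  2
LCS: 'ce'
LCS length = 2

2


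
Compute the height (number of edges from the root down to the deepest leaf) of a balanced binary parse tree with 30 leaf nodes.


In a balanced binary tree with n leaves the deepest leaf is ceil(log2(n)) edges below the root.
log2(30) = 4.9069
ceil(4.9069) = 5
height (edges) = 5

5


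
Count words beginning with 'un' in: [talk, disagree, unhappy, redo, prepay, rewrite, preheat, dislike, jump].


Checking each word for prefix 'un':
  'talk' -> no (count: 0)
  'disagree' -> no (count: 0)
  'unhappy' -> YES, starts with 'un' (count: 1)
  'redo' -> no (count: 1)
  'prepay' -> no (count: 1)
  'rewrite' -> no (count: 1)
  'preheat' -> no (count: 1)
  'dislike' -> no (count: 1)
  'jump' -> no (count: 1)
Total with prefix 'un': 1

1


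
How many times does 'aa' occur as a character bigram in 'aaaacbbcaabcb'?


Scanning 'aaaacbbcaabcb' for bigram 'aa':
  Position 0: 'aa' -> MATCH
  Position 1: 'aa' -> MATCH
  Position 2: 'aa' -> MATCH
  Position 3: 'ac' -> no
  Position 4: 'cb' -> no
  Position 5: 'bb' -> no
  Position 6: 'bc' -> no
  Position 7: 'ca' -> no
  Position 8: 'aa' -> MATCH
  Position 9: 'ab' -> no
  Position 10: 'bc' -> no
  Position 11: 'cb' -> no
Total matches: 4

4


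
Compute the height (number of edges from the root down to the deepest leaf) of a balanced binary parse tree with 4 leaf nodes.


In a balanced binary tree with n leaves the deepest leaf is ceil(log2(n)) edges below the root.
log2(4) = 2.0000
ceil(2.0000) = 2
height (edges) = 2

2


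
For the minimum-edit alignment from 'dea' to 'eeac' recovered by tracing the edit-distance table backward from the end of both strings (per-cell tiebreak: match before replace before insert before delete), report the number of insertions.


Edit distance = 2. Backtracking from cell (3, 4) with preference match > replace > insert > delete,
then listing the resulting alignment 'dea' -> 'eeac' left to right:
  Step 1: replace d->e
  Step 2: keep 'e'
  Step 3: keep 'a'
  Step 4: insert 'c' [insertion #1]
Total insertions: 1

1


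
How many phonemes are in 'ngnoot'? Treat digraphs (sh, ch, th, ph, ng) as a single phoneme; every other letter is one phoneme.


Parsing 'ngnoot' greedily, digraphs first:
  'ng' -> digraph (1 consonant phoneme) (phonemes so far: 1)
  'n' -> consonant phoneme (phonemes so far: 2)
  'o' -> vowel phoneme (phonemes so far: 3)
  'o' -> vowel phoneme (phonemes so far: 4)
  't' -> consonant phoneme (phonemes so far: 5)
Total phonemes: 5

5


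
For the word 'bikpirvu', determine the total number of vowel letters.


Scanning each character of 'bikpirvu':
  Position 1: 'b' -> consonant (running count: 0)
  Position 2: 'i' -> vowel (running count: 1)
  Position 3: 'k' -> consonant (running count: 1)
  Position 4: 'p' -> consonant (running count: 1)
  Position 5: 'i' -> vowel (running count: 2)
  Position 6: 'r' -> consonant (running count: 2)
  Position 7: 'v' -> consonant (running count: 2)
  Position 8: 'u' -> vowel (running count: 3)
Total vowels: 3

3


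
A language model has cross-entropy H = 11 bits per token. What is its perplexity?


Perplexity formula: PP = 2^H
H = 11
PP = 2^11
PP = 2^11 = 2048

2048


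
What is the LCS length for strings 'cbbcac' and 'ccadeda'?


DP table for LCS of 'cbbcac' and 'ccadeda':
       c  c  a  d  e  d  a
    0  0  0  0  0  0  0  0
  c 0  1  1  1  1  1  1  1
  b 0  1  1  1  1  1  1  1
  b 0  1  1  1  1  1  1  1
  c 0  1  2  2  2  2  2  2
  a 0  1  2  3  3  3  3  3
  c 0  1  2  3  3  3  3  3
LCS: 'cca'
LCS length = 3

3


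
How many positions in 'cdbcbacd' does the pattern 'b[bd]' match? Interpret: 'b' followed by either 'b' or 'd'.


Pattern: b[bd] means 'b' followed by either 'b' or 'd'.
Scanning 'cdbcbacd' position-by-position:
  Pos 0: window 'cd' -> no
  Pos 1: window 'db' -> no
  Pos 2: window 'bc' -> no
  Pos 3: window 'cb' -> no
  Pos 4: window 'ba' -> no
  Pos 5: window 'ac' -> no
  Pos 6: window 'cd' -> no
  Pos 7: window 'd' -> no
Total matches: 0

0


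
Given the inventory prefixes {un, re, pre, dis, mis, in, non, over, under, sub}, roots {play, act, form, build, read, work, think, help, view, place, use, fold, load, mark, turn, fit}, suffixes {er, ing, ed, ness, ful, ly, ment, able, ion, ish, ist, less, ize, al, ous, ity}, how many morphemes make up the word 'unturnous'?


Segmenting 'unturnous' against the inventory:
  'un' -> prefix (morpheme 1)
  'turn' -> root (morpheme 2)
  'ous' -> suffix (morpheme 3)
Total morphemes: 3

3


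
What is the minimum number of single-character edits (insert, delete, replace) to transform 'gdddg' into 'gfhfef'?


Building DP table for s1='gdddg' (len 5) and s2='gfhfef' (len 6):
       g  f  h  f  e  f
    0  1  2  3  4  5  6
  g 1  0  1  2  3  4  5
  d 2  1  1  2  3  4  5
  d 3  2  2  2  3  4  5
  d 4  3  3  3  3  4  5
  g 5  4  4  4  4  4  5
Edit distance = dp[5][6] = 5

5


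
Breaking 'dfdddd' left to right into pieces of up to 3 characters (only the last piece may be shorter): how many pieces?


'dfdddd' has 6 characters.
Chunking with max size 3:
  Chunk 1: 'dfd' (positions 0-2)
  Chunk 2: 'ddd' (positions 3-5)
Total chunks: ceil(6 / 3) = 2

2


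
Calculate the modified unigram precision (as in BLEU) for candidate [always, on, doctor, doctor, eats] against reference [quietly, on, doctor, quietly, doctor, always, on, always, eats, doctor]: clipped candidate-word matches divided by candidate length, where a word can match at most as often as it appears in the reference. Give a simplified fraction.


Reference word counts: {'always': 2, 'doctor': 3, 'eats': 1, 'on': 2, 'quietly': 2}
Checking each candidate word (with clipping):
  'always' -> in reference (ref count 2, used 1/2) -> match (matches: 1)
  'on' -> in reference (ref count 2, used 1/2) -> match (matches: 2)
  'doctor' -> in reference (ref count 3, used 1/3) -> match (matches: 3)
  'doctor' -> in reference (ref count 3, used 2/3) -> match (matches: 4)
  'eats' -> in reference (ref count 1, used 1/1) -> match (matches: 5)
Clipped matches: 5, Candidate length: 5
Precision = 5/5 = 1

1


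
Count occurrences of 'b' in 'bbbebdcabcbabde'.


Scanning 'bbbebdcabcbabde' for 'b':
  Position 0: 'b' -> MATCH (count: 1)
  Position 1: 'b' -> MATCH (count: 2)
  Position 2: 'b' -> MATCH (count: 3)
  Position 4: 'b' -> MATCH (count: 4)
  Position 8: 'b' -> MATCH (count: 5)
  Position 10: 'b' -> MATCH (count: 6)
  Position 12: 'b' -> MATCH (count: 7)
Total occurrences of 'b': 7

7


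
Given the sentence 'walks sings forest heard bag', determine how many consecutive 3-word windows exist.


Word trigrams from [5] words:
  Trigram 1: (walks sings forest)
  Trigram 2: (sings forest heard)
  Trigram 3: (forest heard bag)
Total word trigrams: 5 - 2 = 3

3


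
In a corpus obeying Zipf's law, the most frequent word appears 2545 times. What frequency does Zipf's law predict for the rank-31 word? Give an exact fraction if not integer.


Zipf's law: freq(rank) = f1 / rank
f1 = 2545, rank = 31
freq = 2545 / 31
GCD(2545, 31) = 1
Simplified: 2545/31

2545/31


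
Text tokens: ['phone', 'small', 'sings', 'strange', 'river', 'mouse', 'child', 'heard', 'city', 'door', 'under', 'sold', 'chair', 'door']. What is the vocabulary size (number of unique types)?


Listing all tokens and tracking unique types:
  Token 1: 'phone' -> NEW (unique so far: 1)
  Token 2: 'small' -> NEW (unique so far: 2)
  Token 3: 'sings' -> NEW (unique so far: 3)
  Token 4: 'strange' -> NEW (unique so far: 4)
  Token 5: 'river' -> NEW (unique so far: 5)
  Token 6: 'mouse' -> NEW (unique so far: 6)
  Token 7: 'child' -> NEW (unique so far: 7)
  Token 8: 'heard' -> NEW (unique so far: 8)
  Token 9: 'city' -> NEW (unique so far: 9)
  Token 10: 'door' -> NEW (unique so far: 10)
  Token 11: 'under' -> NEW (unique so far: 11)
  Token 12: 'sold' -> NEW (unique so far: 12)
  Token 13: 'chair' -> NEW (unique so far: 13)
  Token 14: 'door' -> duplicate (unique so far: 13)
Unique types: ('chair', 'child', 'city', 'door', 'heard', 'mouse', 'phone', 'river', 'sings', 'small', 'sold', 'strange', 'under')
Vocabulary size: 13

13


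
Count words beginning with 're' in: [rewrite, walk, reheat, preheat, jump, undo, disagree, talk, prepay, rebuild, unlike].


Checking each word for prefix 're':
  'rewrite' -> YES, starts with 're' (count: 1)
  'walk' -> no (count: 1)
  'reheat' -> YES, starts with 're' (count: 2)
  'preheat' -> no (count: 2)
  'jump' -> no (count: 2)
  'undo' -> no (count: 2)
  'disagree' -> no (count: 2)
  'talk' -> no (count: 2)
  'prepay' -> no (count: 2)
  'rebuild' -> YES, starts with 're' (count: 3)
  'unlike' -> no (count: 3)
Total with prefix 're': 3

3


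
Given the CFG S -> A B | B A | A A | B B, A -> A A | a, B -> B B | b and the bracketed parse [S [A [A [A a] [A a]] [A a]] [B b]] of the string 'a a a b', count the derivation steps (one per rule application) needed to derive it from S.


Every bracketed nonterminal node [X ...] in the tree is produced by exactly one rule application.
Reading the tree off as a leftmost derivation:
  Step 1: S  =>  A B   (applied S -> A B)
  Step 2: A B  =>  A A B   (applied A -> A A)
  Step 3: A A B  =>  A A A B   (applied A -> A A)
  Step 4: A A A B  =>  a A A B   (applied A -> a)
  Step 5: a A A B  =>  a a A B   (applied A -> a)
  Step 6: a a A B  =>  a a a B   (applied A -> a)
  Step 7: a a a B  =>  a a a b   (applied B -> b)
Final yield: a a a b
Total rewrite steps: 7

7


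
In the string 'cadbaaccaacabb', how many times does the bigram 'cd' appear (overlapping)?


Scanning 'cadbaaccaacabb' for bigram 'cd':
  Position 0: 'ca' -> no
  Position 1: 'ad' -> no
  Position 2: 'db' -> no
  Position 3: 'ba' -> no
  Position 4: 'aa' -> no
  Position 5: 'ac' -> no
  Position 6: 'cc' -> no
  Position 7: 'ca' -> no
  Position 8: 'aa' -> no
  Position 9: 'ac' -> no
  Position 10: 'ca' -> no
  Position 11: 'ab' -> no
  Position 12: 'bb' -> no
Total matches: 0

0


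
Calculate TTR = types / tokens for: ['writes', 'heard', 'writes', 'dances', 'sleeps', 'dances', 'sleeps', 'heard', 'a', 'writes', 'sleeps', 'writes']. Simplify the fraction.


Tokens: 12
Unique types: ('a', 'dances', 'heard', 'sleeps', 'writes') = 5
TTR = 5/12
Already in lowest terms.

5/12


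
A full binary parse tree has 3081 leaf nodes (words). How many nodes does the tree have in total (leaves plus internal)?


Leaf nodes (terminals): 3081
Internal nodes = n - 1 = 3081 - 1 = 3080
Total = leaves + internal = 3081 + 3080 = 6161

6161


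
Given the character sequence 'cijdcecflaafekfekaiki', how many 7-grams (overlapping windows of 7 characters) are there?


String 'cijdcecflaafekfekaiki' has length L = 21.
Number of overlapping n-grams = L - n + 1
Substituting: 21 - 7 + 1 = 15

15


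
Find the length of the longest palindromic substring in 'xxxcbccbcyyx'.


Scanning 'xxxcbccbcyyx' for palindromic substrings.
Substring at positions 3-8: 'cbccbc'.
Check: reverse('cbccbc') = 'cbccbc' -> palindrome confirmed.
Neighbouring characters ('x' / 'y') break symmetry, so it cannot extend further.
No longer palindromic substring exists; longest length = 6

6


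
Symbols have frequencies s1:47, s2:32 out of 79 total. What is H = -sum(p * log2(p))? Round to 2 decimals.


Computing entropy H = -sum(p_i * log2(p_i)):
  s1: p = 47/79 = 0.5949, -p*log2(p) = 0.4457
  s2: p = 32/79 = 0.4051, -p*log2(p) = 0.5281
H = sum of terms = 0.9738
Rounded to 2 decimals: 0.97

0.97


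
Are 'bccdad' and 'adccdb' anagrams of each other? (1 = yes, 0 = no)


Sort characters of 'bccdad': 'abccdd'
Sort characters of 'adccdb': 'abccdd'
Sorted forms match -> they ARE anagrams
Result: 1

1


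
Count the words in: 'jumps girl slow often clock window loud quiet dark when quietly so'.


Counting words by splitting on spaces:
  Word 1: 'jumps'
  Word 2: 'girl'
  Word 3: 'slow'
  Word 4: 'often'
  Word 5: 'clock'
  Word 6: 'window'
  Word 7: 'loud'
  Word 8: 'quiet'
  Word 9: 'dark'
  Word 10: 'when'
  Word 11: 'quietly'
  Word 12: 'so'
Total words: 12

12


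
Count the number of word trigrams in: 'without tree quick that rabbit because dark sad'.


Word trigrams from [8] words:
  Trigram 1: (without tree quick)
  Trigram 2: (tree quick that)
  Trigram 3: (quick that rabbit)
  Trigram 4: (that rabbit because)
  Trigram 5: (rabbit because dark)
  Trigram 6: (because dark sad)
Total word trigrams: 8 - 2 = 6

6


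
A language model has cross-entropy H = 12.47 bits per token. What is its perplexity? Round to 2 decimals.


Perplexity formula: PP = 2^H
H = 12.47
PP = 2^12.47
Decompose: 2^12.47 = 2^12 * 2^0.47
2^12 = 4096, 2^0.47 ~ 1.3851095
PP ~ 4096 * 1.3851095 = 5673.4085120
Rounded to 2 decimals: 5673.41

5673.41


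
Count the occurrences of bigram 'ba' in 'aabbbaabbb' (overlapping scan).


Scanning 'aabbbaabbb' for bigram 'ba':
  Position 0: 'aa' -> no
  Position 1: 'ab' -> no
  Position 2: 'bb' -> no
  Position 3: 'bb' -> no
  Position 4: 'ba' -> MATCH
  Position 5: 'aa' -> no
  Position 6: 'ab' -> no
  Position 7: 'bb' -> no
  Position 8: 'bb' -> no
Total matches: 1

1


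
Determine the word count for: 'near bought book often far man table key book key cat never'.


Counting words by splitting on spaces:
  Word 1: 'near'
  Word 2: 'bought'
  Word 3: 'book'
  Word 4: 'often'
  Word 5: 'far'
  Word 6: 'man'
  Word 7: 'table'
  Word 8: 'key'
  Word 9: 'book'
  Word 10: 'key'
  Word 11: 'cat'
  Word 12: 'never'
Total words: 12

12


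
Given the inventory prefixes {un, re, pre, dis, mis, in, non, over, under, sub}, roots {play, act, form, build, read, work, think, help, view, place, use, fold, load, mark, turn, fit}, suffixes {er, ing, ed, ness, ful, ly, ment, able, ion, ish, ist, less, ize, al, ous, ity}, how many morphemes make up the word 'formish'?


Segmenting 'formish' against the inventory:
  'form' -> root (morpheme 1)
  'ish' -> suffix (morpheme 2)
Total morphemes: 2

2


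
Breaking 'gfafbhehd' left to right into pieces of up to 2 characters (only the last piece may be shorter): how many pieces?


'gfafbhehd' has 9 characters.
Chunking with max size 2:
  Chunk 1: 'gf' (positions 0-1)
  Chunk 2: 'af' (positions 2-3)
  Chunk 3: 'bh' (positions 4-5)
  Chunk 4: 'eh' (positions 6-7)
  Chunk 5: 'd' (positions 8-8)
Total chunks: ceil(9 / 2) = 5

5


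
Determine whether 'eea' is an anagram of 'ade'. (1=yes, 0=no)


Sort characters of 'eea': 'aee'
Sort characters of 'ade': 'ade'
Sorted forms differ -> they are NOT anagrams
Result: 0

0


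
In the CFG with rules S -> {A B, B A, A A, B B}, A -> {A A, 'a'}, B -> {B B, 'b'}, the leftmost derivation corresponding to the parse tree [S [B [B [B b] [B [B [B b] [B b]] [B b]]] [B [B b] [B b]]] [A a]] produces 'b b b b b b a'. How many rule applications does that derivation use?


Every bracketed nonterminal node [X ...] in the tree is produced by exactly one rule application.
Reading the tree off as a leftmost derivation:
  Step 1: S  =>  B A   (applied S -> B A)
  Step 2: B A  =>  B B A   (applied B -> B B)
  Step 3: B B A  =>  B B B A   (applied B -> B B)
  Step 4: B B B A  =>  b B B A   (applied B -> b)
  Step 5: b B B A  =>  b B B B A   (applied B -> B B)
  Step 6: b B B B A  =>  b B B B B A   (applied B -> B B)
  Step 7: b B B B B A  =>  b b B B B A   (applied B -> b)
  Step 8: b b B B B A  =>  b b b B B A   (applied B -> b)
  Step 9: b b b B B A  =>  b b b b B A   (applied B -> b)
  Step 10: b b b b B A  =>  b b b b B B A   (applied B -> B B)
  Step 11: b b b b B B A  =>  b b b b b B A   (applied B -> b)
  Step 12: b b b b b B A  =>  b b b b b b A   (applied B -> b)
  Step 13: b b b b b b A  =>  b b b b b b a   (applied A -> a)
Final yield: b b b b b b a
Total rewrite steps: 13

13


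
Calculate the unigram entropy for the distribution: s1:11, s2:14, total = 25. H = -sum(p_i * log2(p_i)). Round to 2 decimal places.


Computing entropy H = -sum(p_i * log2(p_i)):
  s1: p = 11/25 = 0.4400, -p*log2(p) = 0.5211
  s2: p = 14/25 = 0.5600, -p*log2(p) = 0.4684
H = sum of terms = 0.9895
Rounded to 2 decimals: 0.99

0.99


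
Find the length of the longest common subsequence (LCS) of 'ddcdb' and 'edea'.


DP table for LCS of 'ddcdb' and 'edea':
       e  d  e  a
    0  0  0  0  0
  d 0  0  1  1  1
  d 0  0  1  1  1
  c 0  0  1  1  1
  d 0  0  1  1  1
  b 0  0  1  1  1
LCS: 'd'
LCS length = 1

1


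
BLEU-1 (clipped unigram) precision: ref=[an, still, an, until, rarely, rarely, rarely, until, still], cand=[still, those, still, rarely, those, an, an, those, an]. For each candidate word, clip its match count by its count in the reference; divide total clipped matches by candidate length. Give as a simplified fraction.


Reference word counts: {'an': 2, 'rarely': 3, 'still': 2, 'until': 2}
Checking each candidate word (with clipping):
  'still' -> in reference (ref count 2, used 1/2) -> match (matches: 1)
  'those' -> not in reference -> no match (matches: 1)
  'still' -> in reference (ref count 2, used 2/2) -> match (matches: 2)
  'rarely' -> in reference (ref count 3, used 1/3) -> match (matches: 3)
  'those' -> not in reference -> no match (matches: 3)
  'an' -> in reference (ref count 2, used 1/2) -> match (matches: 4)
  'an' -> in reference (ref count 2, used 2/2) -> match (matches: 5)
  'those' -> not in reference -> no match (matches: 5)
  'an' -> ref count 2 already used up (2/2) -> clipped, no match (matches: 5)
Clipped matches: 5, Candidate length: 9
Precision = 5/9

5/9


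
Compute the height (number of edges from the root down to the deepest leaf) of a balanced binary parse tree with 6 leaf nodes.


In a balanced binary tree with n leaves the deepest leaf is ceil(log2(n)) edges below the root.
log2(6) = 2.5850
ceil(2.5850) = 3
height (edges) = 3

3


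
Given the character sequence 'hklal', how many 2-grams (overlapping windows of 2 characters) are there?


String 'hklal' has length L = 5.
Number of overlapping n-grams = L - n + 1
Substituting: 5 - 2 + 1 = 4

4


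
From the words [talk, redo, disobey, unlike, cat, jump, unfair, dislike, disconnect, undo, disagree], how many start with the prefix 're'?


Checking each word for prefix 're':
  'talk' -> no (count: 0)
  'redo' -> YES, starts with 're' (count: 1)
  'disobey' -> no (count: 1)
  'unlike' -> no (count: 1)
  'cat' -> no (count: 1)
  'jump' -> no (count: 1)
  'unfair' -> no (count: 1)
  'dislike' -> no (count: 1)
  'disconnect' -> no (count: 1)
  'undo' -> no (count: 1)
  'disagree' -> no (count: 1)
Total with prefix 're': 1

1


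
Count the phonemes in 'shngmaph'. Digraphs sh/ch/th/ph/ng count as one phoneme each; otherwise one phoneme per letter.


Parsing 'shngmaph' greedily, digraphs first:
  'sh' -> digraph (1 consonant phoneme) (phonemes so far: 1)
  'ng' -> digraph (1 consonant phoneme) (phonemes so far: 2)
  'm' -> consonant phoneme (phonemes so far: 3)
  'a' -> vowel phoneme (phonemes so far: 4)
  'ph' -> digraph (1 consonant phoneme) (phonemes so far: 5)
Total phonemes: 5

5


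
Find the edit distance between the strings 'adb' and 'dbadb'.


Building DP table for s1='adb' (len 3) and s2='dbadb' (len 5):
       d  b  a  d  b
    0  1  2  3  4  5
  a 1  1  2  2  3  4
  d 2  1  2  3  2  3
  b 3  2  1  2  3  2
Edit distance = dp[3][5] = 2

2


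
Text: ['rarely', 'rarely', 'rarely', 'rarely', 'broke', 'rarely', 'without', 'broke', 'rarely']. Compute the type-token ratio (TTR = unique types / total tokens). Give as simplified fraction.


Tokens: 9
Unique types: ('broke', 'rarely', 'without') = 3
TTR = 3/9
Simplify: divide both by 3 -> 1/3
TTR = 1/3

1/3


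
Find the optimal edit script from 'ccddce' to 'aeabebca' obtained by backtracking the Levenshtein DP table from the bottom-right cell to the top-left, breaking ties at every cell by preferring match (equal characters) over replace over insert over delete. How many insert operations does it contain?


Edit distance = 7. Backtracking from cell (6, 8) with preference match > replace > insert > delete,
then listing the resulting alignment 'ccddce' -> 'aeabebca' left to right:
  Step 1: insert 'a' [insertion #1]
  Step 2: insert 'e' [insertion #2]
  Step 3: replace c->a
  Step 4: replace c->b
  Step 5: replace d->e
  Step 6: replace d->b
  Step 7: keep 'c'
  Step 8: replace e->a
Total insertions: 2

2


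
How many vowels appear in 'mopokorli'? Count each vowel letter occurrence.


Scanning each character of 'mopokorli':
  Position 1: 'm' -> consonant (running count: 0)
  Position 2: 'o' -> vowel (running count: 1)
  Position 3: 'p' -> consonant (running count: 1)
  Position 4: 'o' -> vowel (running count: 2)
  Position 5: 'k' -> consonant (running count: 2)
  Position 6: 'o' -> vowel (running count: 3)
  Position 7: 'r' -> consonant (running count: 3)
  Position 8: 'l' -> consonant (running count: 3)
  Position 9: 'i' -> vowel (running count: 4)
Total vowels: 4

4


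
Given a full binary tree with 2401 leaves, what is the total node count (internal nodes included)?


Leaf nodes (terminals): 2401
Internal nodes = n - 1 = 2401 - 1 = 2400
Total = leaves + internal = 2401 + 2400 = 4801

4801


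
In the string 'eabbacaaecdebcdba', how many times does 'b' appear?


Scanning 'eabbacaaecdebcdba' for 'b':
  Position 2: 'b' -> MATCH (count: 1)
  Position 3: 'b' -> MATCH (count: 2)
  Position 12: 'b' -> MATCH (count: 3)
  Position 15: 'b' -> MATCH (count: 4)
Total occurrences of 'b': 4

4


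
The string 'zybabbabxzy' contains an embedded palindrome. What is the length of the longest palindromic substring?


Scanning 'zybabbabxzy' for palindromic substrings.
Substring at positions 2-7: 'babbab'.
Check: reverse('babbab') = 'babbab' -> palindrome confirmed.
Neighbouring characters ('y' / 'x') break symmetry, so it cannot extend further.
No longer palindromic substring exists; longest length = 6

6


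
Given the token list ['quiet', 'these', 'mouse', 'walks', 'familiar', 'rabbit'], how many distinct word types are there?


Listing all tokens and tracking unique types:
  Token 1: 'quiet' -> NEW (unique so far: 1)
  Token 2: 'these' -> NEW (unique so far: 2)
  Token 3: 'mouse' -> NEW (unique so far: 3)
  Token 4: 'walks' -> NEW (unique so far: 4)
  Token 5: 'familiar' -> NEW (unique so far: 5)
  Token 6: 'rabbit' -> NEW (unique so far: 6)
Unique types: ('familiar', 'mouse', 'quiet', 'rabbit', 'these', 'walks')
Vocabulary size: 6

6


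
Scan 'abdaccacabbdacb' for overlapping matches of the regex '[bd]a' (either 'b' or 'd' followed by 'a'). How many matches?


Pattern: [bd]a means either 'b' or 'd' followed by 'a'.
Scanning 'abdaccacabbdacb' position-by-position:
  Pos 0: window 'ab' -> no
  Pos 1: window 'bd' -> no
  Pos 2: window 'da' -> MATCH
  Pos 3: window 'ac' -> no
  Pos 4: window 'cc' -> no
  Pos 5: window 'ca' -> no
  Pos 6: window 'ac' -> no
  Pos 7: window 'ca' -> no
  Pos 8: window 'ab' -> no
  Pos 9: window 'bb' -> no
  Pos 10: window 'bd' -> no
  Pos 11: window 'da' -> MATCH
  Pos 12: window 'ac' -> no
  Pos 13: window 'cb' -> no
  Pos 14: window 'b' -> no
Total matches: 2

2


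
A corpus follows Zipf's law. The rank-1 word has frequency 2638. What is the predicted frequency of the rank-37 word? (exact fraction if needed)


Zipf's law: freq(rank) = f1 / rank
f1 = 2638, rank = 37
freq = 2638 / 37
GCD(2638, 37) = 1
Simplified: 2638/37

2638/37


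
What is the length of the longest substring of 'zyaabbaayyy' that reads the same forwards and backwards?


Scanning 'zyaabbaayyy' for palindromic substrings.
Substring at positions 1-8: 'yaabbaay'.
Check: reverse('yaabbaay') = 'yaabbaay' -> palindrome confirmed.
Neighbouring characters ('z' / 'y') break symmetry, so it cannot extend further.
No longer palindromic substring exists; longest length = 8

8


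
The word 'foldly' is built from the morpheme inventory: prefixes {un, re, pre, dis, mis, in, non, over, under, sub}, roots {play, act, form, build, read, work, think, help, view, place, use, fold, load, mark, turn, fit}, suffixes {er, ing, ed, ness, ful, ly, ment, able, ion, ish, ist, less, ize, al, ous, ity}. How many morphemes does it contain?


Segmenting 'foldly' against the inventory:
  'fold' -> root (morpheme 1)
  'ly' -> suffix (morpheme 2)
Total morphemes: 2

2


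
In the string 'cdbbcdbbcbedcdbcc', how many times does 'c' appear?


Scanning 'cdbbcdbbcbedcdbcc' for 'c':
  Position 0: 'c' -> MATCH (count: 1)
  Position 4: 'c' -> MATCH (count: 2)
  Position 8: 'c' -> MATCH (count: 3)
  Position 12: 'c' -> MATCH (count: 4)
  Position 15: 'c' -> MATCH (count: 5)
  Position 16: 'c' -> MATCH (count: 6)
Total occurrences of 'c': 6

6


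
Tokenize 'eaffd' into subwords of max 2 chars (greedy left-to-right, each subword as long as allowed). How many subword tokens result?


'eaffd' has 5 characters.
Chunking with max size 2:
  Chunk 1: 'ea' (positions 0-1)
  Chunk 2: 'ff' (positions 2-3)
  Chunk 3: 'd' (positions 4-4)
Total chunks: ceil(5 / 2) = 3

3


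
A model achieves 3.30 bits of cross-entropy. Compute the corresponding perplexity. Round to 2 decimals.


Perplexity formula: PP = 2^H
H = 3.30
PP = 2^3.30
Decompose: 2^3.30 = 2^3 * 2^0.30
2^3 = 8, 2^0.30 ~ 1.2311444
PP ~ 8 * 1.2311444 = 9.8491552
Rounded to 2 decimals: 9.85

9.85


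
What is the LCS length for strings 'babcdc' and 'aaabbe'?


DP table for LCS of 'babcdc' and 'aaabbe':
       a  a  a  b  b  e
    0  0  0  0  0  0  0
  b 0  0  0  0  1  1  1
  a 0  1  1  1  1  1  1
  b 0  1  1  1  2  2  2
  c 0  1  1  1  2  2  2
  d 0  1  1  1  2  2  2
  c 0  1  1  1  2  2  2
LCS: 'bb'
LCS length = 2

2


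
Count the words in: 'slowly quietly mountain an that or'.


Counting words by splitting on spaces:
  Word 1: 'slowly'
  Word 2: 'quietly'
  Word 3: 'mountain'
  Word 4: 'an'
  Word 5: 'that'
  Word 6: 'or'
Total words: 6

6


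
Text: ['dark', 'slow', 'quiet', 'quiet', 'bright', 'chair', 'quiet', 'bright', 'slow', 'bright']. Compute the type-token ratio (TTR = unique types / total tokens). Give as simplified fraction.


Tokens: 10
Unique types: ('bright', 'chair', 'dark', 'quiet', 'slow') = 5
TTR = 5/10
Simplify: divide both by 5 -> 1/2
TTR = 1/2

1/2


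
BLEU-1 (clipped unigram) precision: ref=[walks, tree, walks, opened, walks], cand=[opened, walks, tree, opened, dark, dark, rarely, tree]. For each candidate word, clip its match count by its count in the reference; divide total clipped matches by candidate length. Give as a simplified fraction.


Reference word counts: {'opened': 1, 'tree': 1, 'walks': 3}
Checking each candidate word (with clipping):
  'opened' -> in reference (ref count 1, used 1/1) -> match (matches: 1)
  'walks' -> in reference (ref count 3, used 1/3) -> match (matches: 2)
  'tree' -> in reference (ref count 1, used 1/1) -> match (matches: 3)
  'opened' -> ref count 1 already used up (1/1) -> clipped, no match (matches: 3)
  'dark' -> not in reference -> no match (matches: 3)
  'dark' -> not in reference -> no match (matches: 3)
  'rarely' -> not in reference -> no match (matches: 3)
  'tree' -> ref count 1 already used up (1/1) -> clipped, no match (matches: 3)
Clipped matches: 3, Candidate length: 8
Precision = 3/8

3/8


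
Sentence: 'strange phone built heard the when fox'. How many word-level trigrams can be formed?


Word trigrams from [7] words:
  Trigram 1: (strange phone built)
  Trigram 2: (phone built heard)
  Trigram 3: (built heard the)
  Trigram 4: (heard the when)
  Trigram 5: (the when fox)
Total word trigrams: 7 - 2 = 5

5


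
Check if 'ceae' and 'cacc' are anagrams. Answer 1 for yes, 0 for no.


Sort characters of 'ceae': 'acee'
Sort characters of 'cacc': 'accc'
Sorted forms differ -> they are NOT anagrams
Result: 0

0


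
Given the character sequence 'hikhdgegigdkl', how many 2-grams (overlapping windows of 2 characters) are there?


String 'hikhdgegigdkl' has length L = 13.
Number of overlapping n-grams = L - n + 1
Substituting: 13 - 2 + 1 = 12

12


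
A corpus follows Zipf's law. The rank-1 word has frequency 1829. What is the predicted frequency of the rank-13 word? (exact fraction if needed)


Zipf's law: freq(rank) = f1 / rank
f1 = 1829, rank = 13
freq = 1829 / 13
GCD(1829, 13) = 1
Simplified: 1829/13

1829/13


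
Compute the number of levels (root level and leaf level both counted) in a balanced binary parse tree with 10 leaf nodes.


In a balanced binary tree with n leaves the deepest leaf is ceil(log2(n)) edges below the root,
so counting node levels inclusive of root and leaves gives ceil(log2(n)) + 1 levels.
log2(10) = 3.3219
ceil(3.3219) = 4
levels = 4 + 1 = 5

5


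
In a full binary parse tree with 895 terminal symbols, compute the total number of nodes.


Leaf nodes (terminals): 895
Internal nodes = n - 1 = 895 - 1 = 894
Total = leaves + internal = 895 + 894 = 1789

1789


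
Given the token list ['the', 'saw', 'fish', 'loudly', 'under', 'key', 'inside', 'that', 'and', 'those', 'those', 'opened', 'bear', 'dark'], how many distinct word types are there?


Listing all tokens and tracking unique types:
  Token 1: 'the' -> NEW (unique so far: 1)
  Token 2: 'saw' -> NEW (unique so far: 2)
  Token 3: 'fish' -> NEW (unique so far: 3)
  Token 4: 'loudly' -> NEW (unique so far: 4)
  Token 5: 'under' -> NEW (unique so far: 5)
  Token 6: 'key' -> NEW (unique so far: 6)
  Token 7: 'inside' -> NEW (unique so far: 7)
  Token 8: 'that' -> NEW (unique so far: 8)
  Token 9: 'and' -> NEW (unique so far: 9)
  Token 10: 'those' -> NEW (unique so far: 10)
  Token 11: 'those' -> duplicate (unique so far: 10)
  Token 12: 'opened' -> NEW (unique so far: 11)
  Token 13: 'bear' -> NEW (unique so far: 12)
  Token 14: 'dark' -> NEW (unique so far: 13)
Unique types: ('and', 'bear', 'dark', 'fish', 'inside', 'key', 'loudly', 'opened', 'saw', 'that', 'the', 'those', 'under')
Vocabulary size: 13

13


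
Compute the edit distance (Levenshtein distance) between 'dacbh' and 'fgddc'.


Building DP table for s1='dacbh' (len 5) and s2='fgddc' (len 5):
       f  g  d  d  c
    0  1  2  3  4  5
  d 1  1  2  2  3  4
  a 2  2  2  3  3  4
  c 3  3  3  3  4  3
  b 4  4  4  4  4  4
  h 5  5  5  5  5  5
Edit distance = dp[5][5] = 5

5


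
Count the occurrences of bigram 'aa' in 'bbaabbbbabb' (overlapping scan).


Scanning 'bbaabbbbabb' for bigram 'aa':
  Position 0: 'bb' -> no
  Position 1: 'ba' -> no
  Position 2: 'aa' -> MATCH
  Position 3: 'ab' -> no
  Position 4: 'bb' -> no
  Position 5: 'bb' -> no
  Position 6: 'bb' -> no
  Position 7: 'ba' -> no
  Position 8: 'ab' -> no
  Position 9: 'bb' -> no
Total matches: 1

1


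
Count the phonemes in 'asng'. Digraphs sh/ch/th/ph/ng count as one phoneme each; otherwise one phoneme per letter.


Parsing 'asng' greedily, digraphs first:
  'a' -> vowel phoneme (phonemes so far: 1)
  's' -> consonant phoneme (phonemes so far: 2)
  'ng' -> digraph (1 consonant phoneme) (phonemes so far: 3)
Total phonemes: 3

3


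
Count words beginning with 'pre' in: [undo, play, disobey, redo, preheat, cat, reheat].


Checking each word for prefix 'pre':
  'undo' -> no (count: 0)
  'play' -> no (count: 0)
  'disobey' -> no (count: 0)
  'redo' -> no (count: 0)
  'preheat' -> YES, starts with 'pre' (count: 1)
  'cat' -> no (count: 1)
  'reheat' -> no (count: 1)
Total with prefix 'pre': 1

1


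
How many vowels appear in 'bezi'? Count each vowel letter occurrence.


Scanning each character of 'bezi':
  Position 1: 'b' -> consonant (running count: 0)
  Position 2: 'e' -> vowel (running count: 1)
  Position 3: 'z' -> consonant (running count: 1)
  Position 4: 'i' -> vowel (running count: 2)
Total vowels: 2

2


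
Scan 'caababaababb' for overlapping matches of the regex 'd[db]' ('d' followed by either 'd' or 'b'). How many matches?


Pattern: d[db] means 'd' followed by either 'd' or 'b'.
Scanning 'caababaababb' position-by-position:
  Pos 0: window 'ca' -> no
  Pos 1: window 'aa' -> no
  Pos 2: window 'ab' -> no
  Pos 3: window 'ba' -> no
  Pos 4: window 'ab' -> no
  Pos 5: window 'ba' -> no
  Pos 6: window 'aa' -> no
  Pos 7: window 'ab' -> no
  Pos 8: window 'ba' -> no
  Pos 9: window 'ab' -> no
  Pos 10: window 'bb' -> no
  Pos 11: window 'b' -> no
Total matches: 0

0


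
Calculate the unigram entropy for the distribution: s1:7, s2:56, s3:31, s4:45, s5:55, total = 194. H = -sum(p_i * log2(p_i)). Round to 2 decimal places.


Computing entropy H = -sum(p_i * log2(p_i)):
  s1: p = 7/194 = 0.0361, -p*log2(p) = 0.1729
  s2: p = 56/194 = 0.2887, -p*log2(p) = 0.5174
  s3: p = 31/194 = 0.1598, -p*log2(p) = 0.4228
  s4: p = 45/194 = 0.2320, -p*log2(p) = 0.4890
  s5: p = 55/194 = 0.2835, -p*log2(p) = 0.5156
H = sum of terms = 2.1177
Rounded to 2 decimals: 2.12

2.12


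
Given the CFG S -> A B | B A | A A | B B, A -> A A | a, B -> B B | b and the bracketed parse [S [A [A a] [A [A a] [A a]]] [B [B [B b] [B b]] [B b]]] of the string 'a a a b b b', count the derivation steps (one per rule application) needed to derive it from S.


Every bracketed nonterminal node [X ...] in the tree is produced by exactly one rule application.
Reading the tree off as a leftmost derivation:
  Step 1: S  =>  A B   (applied S -> A B)
  Step 2: A B  =>  A A B   (applied A -> A A)
  Step 3: A A B  =>  a A B   (applied A -> a)
  Step 4: a A B  =>  a A A B   (applied A -> A A)
  Step 5: a A A B  =>  a a A B   (applied A -> a)
  Step 6: a a A B  =>  a a a B   (applied A -> a)
  Step 7: a a a B  =>  a a a B B   (applied B -> B B)
  Step 8: a a a B B  =>  a a a B B B   (applied B -> B B)
  Step 9: a a a B B B  =>  a a a b B B   (applied B -> b)
  Step 10: a a a b B B  =>  a a a b b B   (applied B -> b)
  Step 11: a a a b b B  =>  a a a b b b   (applied B -> b)
Final yield: a a a b b b
Total rewrite steps: 11

11


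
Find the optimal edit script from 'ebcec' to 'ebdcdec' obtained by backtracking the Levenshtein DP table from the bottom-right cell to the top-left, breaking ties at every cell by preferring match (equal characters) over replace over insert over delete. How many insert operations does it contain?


Edit distance = 2. Backtracking from cell (5, 7) with preference match > replace > insert > delete,
then listing the resulting alignment 'ebcec' -> 'ebdcdec' left to right:
  Step 1: keep 'e'
  Step 2: keep 'b'
  Step 3: insert 'd' [insertion #1]
  Step 4: keep 'c'
  Step 5: insert 'd' [insertion #2]
  Step 6: keep 'e'
  Step 7: keep 'c'
Total insertions: 2

2


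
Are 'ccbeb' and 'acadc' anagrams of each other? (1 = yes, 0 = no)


Sort characters of 'ccbeb': 'bbcce'
Sort characters of 'acadc': 'aaccd'
Sorted forms differ -> they are NOT anagrams
Result: 0

0


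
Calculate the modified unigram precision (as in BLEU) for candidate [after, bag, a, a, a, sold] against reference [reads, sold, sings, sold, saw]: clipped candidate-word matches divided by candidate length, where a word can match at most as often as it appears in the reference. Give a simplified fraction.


Reference word counts: {'reads': 1, 'saw': 1, 'sings': 1, 'sold': 2}
Checking each candidate word (with clipping):
  'after' -> not in reference -> no match (matches: 0)
  'bag' -> not in reference -> no match (matches: 0)
  'a' -> not in reference -> no match (matches: 0)
  'a' -> not in reference -> no match (matches: 0)
  'a' -> not in reference -> no match (matches: 0)
  'sold' -> in reference (ref count 2, used 1/2) -> match (matches: 1)
Clipped matches: 1, Candidate length: 6
Precision = 1/6

1/6


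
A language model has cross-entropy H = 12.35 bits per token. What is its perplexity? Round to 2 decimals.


Perplexity formula: PP = 2^H
H = 12.35
PP = 2^12.35
Decompose: 2^12.35 = 2^12 * 2^0.35
2^12 = 4096, 2^0.35 ~ 1.2745606
PP ~ 4096 * 1.2745606 = 5220.6002176
Rounded to 2 decimals: 5220.60

5220.60


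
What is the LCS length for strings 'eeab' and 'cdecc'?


DP table for LCS of 'eeab' and 'cdecc':
       c  d  e  c  c
    0  0  0  0  0  0
  e 0  0  0  1  1  1
  e 0  0  0  1  1  1
  a 0  0  0  1  1  1
  b 0  0  0  1  1  1
LCS: 'e'
LCS length = 1

1


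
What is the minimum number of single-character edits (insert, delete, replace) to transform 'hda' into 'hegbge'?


Building DP table for s1='hda' (len 3) and s2='hegbge' (len 6):
       h  e  g  b  g  e
    0  1  2  3  4  5  6
  h 1  0  1  2  3  4  5
  d 2  1  1  2  3  4  5
  a 3  2  2  2  3  4  5
Edit distance = dp[3][6] = 5

5


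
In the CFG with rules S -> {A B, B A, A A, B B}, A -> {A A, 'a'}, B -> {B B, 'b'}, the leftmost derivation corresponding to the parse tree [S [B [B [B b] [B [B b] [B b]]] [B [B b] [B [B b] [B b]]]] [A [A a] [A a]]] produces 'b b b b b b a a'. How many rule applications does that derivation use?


Every bracketed nonterminal node [X ...] in the tree is produced by exactly one rule application.
Reading the tree off as a leftmost derivation:
  Step 1: S  =>  B A   (applied S -> B A)
  Step 2: B A  =>  B B A   (applied B -> B B)
  Step 3: B B A  =>  B B B A   (applied B -> B B)
  Step 4: B B B A  =>  b B B A   (applied B -> b)
  Step 5: b B B A  =>  b B B B A   (applied B -> B B)
  Step 6: b B B B A  =>  b b B B A   (applied B -> b)
  Step 7: b b B B A  =>  b b b B A   (applied B -> b)
  Step 8: b b b B A  =>  b b b B B A   (applied B -> B B)
  Step 9: b b b B B A  =>  b b b b B A   (applied B -> b)
  Step 10: b b b b B A  =>  b b b b B B A   (applied B -> B B)
  Step 11: b b b b B B A  =>  b b b b b B A   (applied B -> b)
  Step 12: b b b b b B A  =>  b b b b b b A   (applied B -> b)
  Step 13: b b b b b b A  =>  b b b b b b A A   (applied A -> A A)
  Step 14: b b b b b b A A  =>  b b b b b b a A   (applied A -> a)
  Step 15: b b b b b b a A  =>  b b b b b b a a   (applied A -> a)
Final yield: b b b b b b a a
Total rewrite steps: 15

15


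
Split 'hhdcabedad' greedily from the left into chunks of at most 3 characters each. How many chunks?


'hhdcabedad' has 10 characters.
Chunking with max size 3:
  Chunk 1: 'hhd' (positions 0-2)
  Chunk 2: 'cab' (positions 3-5)
  Chunk 3: 'eda' (positions 6-8)
  Chunk 4: 'd' (positions 9-9)
Total chunks: ceil(10 / 3) = 4

4


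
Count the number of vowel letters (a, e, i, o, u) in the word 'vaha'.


Scanning each character of 'vaha':
  Position 1: 'v' -> consonant (running count: 0)
  Position 2: 'a' -> vowel (running count: 1)
  Position 3: 'h' -> consonant (running count: 1)
  Position 4: 'a' -> vowel (running count: 2)
Total vowels: 2

2


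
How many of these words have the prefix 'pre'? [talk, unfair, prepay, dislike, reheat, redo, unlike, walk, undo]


Checking each word for prefix 'pre':
  'talk' -> no (count: 0)
  'unfair' -> no (count: 0)
  'prepay' -> YES, starts with 'pre' (count: 1)
  'dislike' -> no (count: 1)
  'reheat' -> no (count: 1)
  'redo' -> no (count: 1)
  'unlike' -> no (count: 1)
  'walk' -> no (count: 1)
  'undo' -> no (count: 1)
Total with prefix 'pre': 1

1


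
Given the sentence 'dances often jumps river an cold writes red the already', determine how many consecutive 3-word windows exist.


Word trigrams from [10] words:
  Trigram 1: (dances often jumps)
  Trigram 2: (often jumps river)
  Trigram 3: (jumps river an)
  Trigram 4: (river an cold)
  Trigram 5: (an cold writes)
  Trigram 6: (cold writes red)
  Trigram 7: (writes red the)
  Trigram 8: (red the already)
Total word trigrams: 10 - 2 = 8

8


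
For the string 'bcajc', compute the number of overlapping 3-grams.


String 'bcajc' has length L = 5.
Number of overlapping n-grams = L - n + 1
Substituting: 5 - 3 + 1 = 3

3


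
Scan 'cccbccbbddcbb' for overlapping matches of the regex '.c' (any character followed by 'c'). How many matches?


Pattern: .c means any character followed by 'c'.
Scanning 'cccbccbbddcbb' position-by-position:
  Pos 0: window 'cc' -> MATCH
  Pos 1: window 'cc' -> MATCH
  Pos 2: window 'cb' -> no
  Pos 3: window 'bc' -> MATCH
  Pos 4: window 'cc' -> MATCH
  Pos 5: window 'cb' -> no
  Pos 6: window 'bb' -> no
  Pos 7: window 'bd' -> no
  Pos 8: window 'dd' -> no
  Pos 9: window 'dc' -> MATCH
  Pos 10: window 'cb' -> no
  Pos 11: window 'bb' -> no
  Pos 12: window 'b' -> no
Total matches: 5

5
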